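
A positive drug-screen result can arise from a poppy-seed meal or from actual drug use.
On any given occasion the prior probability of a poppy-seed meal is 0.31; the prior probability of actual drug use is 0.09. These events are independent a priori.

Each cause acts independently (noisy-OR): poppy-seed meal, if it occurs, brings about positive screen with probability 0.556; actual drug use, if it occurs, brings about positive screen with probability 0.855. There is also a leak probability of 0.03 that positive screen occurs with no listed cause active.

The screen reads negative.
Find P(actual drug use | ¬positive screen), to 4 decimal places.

Under noisy-OR, P(positive screen | causes) = 1 − (1−0.03)·∏(1−qᵢ) over the active causes.
P(¬positive screen) = 0.97·0.69·0.91 + 0.14065·0.69·0.09 + 0.43068·0.31·0.91 + 0.062449·0.31·0.09 = 0.609063 + 0.008734 + 0.121495 + 0.001742 = 0.741034
Restricting to configurations with actual drug use present: 0.008734 + 0.001742 = 0.010476.
P(actual drug use | ¬positive screen) = 0.010476 / 0.741034 ≈ 0.0141

P(actual drug use | ¬positive screen) ≈ 0.0141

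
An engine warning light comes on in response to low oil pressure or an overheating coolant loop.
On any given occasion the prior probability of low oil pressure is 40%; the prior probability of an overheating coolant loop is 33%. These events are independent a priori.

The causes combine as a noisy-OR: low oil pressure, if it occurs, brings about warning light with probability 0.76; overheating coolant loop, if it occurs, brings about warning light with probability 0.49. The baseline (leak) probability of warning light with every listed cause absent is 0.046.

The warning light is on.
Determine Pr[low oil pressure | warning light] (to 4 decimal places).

Pr[low oil pressure | warning light] ≈ 0.7290

Under noisy-OR, P(warning light | causes) = 1 − (1−0.046)·∏(1−qᵢ) over the active causes.
P(warning light) = 0.046×0.6×0.67 + 0.51346×0.6×0.33 + 0.77104×0.4×0.67 + 0.88323×0.4×0.33 = 0.018492 + 0.101665 + 0.206639 + 0.116586 = 0.443382
Restricting to configurations with low oil pressure present: 0.206639 + 0.116586 = 0.323225.
So P(low oil pressure | warning light) = 0.323225/0.443382 ≈ 0.7290.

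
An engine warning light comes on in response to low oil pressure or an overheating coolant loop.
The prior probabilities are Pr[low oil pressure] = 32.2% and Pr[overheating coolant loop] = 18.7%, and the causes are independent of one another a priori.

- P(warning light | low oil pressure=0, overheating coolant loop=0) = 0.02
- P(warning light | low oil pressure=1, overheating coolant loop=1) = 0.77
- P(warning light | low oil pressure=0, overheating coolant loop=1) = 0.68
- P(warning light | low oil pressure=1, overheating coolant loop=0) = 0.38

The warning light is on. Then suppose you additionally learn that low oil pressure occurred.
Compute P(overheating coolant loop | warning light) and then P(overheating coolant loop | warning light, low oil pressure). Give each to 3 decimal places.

For the numerator, keep only overheating coolant loop=true terms: 0.086214 + 0.046365 = 0.132579
Normalizer over all consistent configurations: 0.02·0.678·0.813 + 0.68·0.678·0.187 + 0.38·0.322·0.813 + 0.77·0.322·0.187 = 0.243082
P(overheating coolant loop | warning light) = 0.132579/0.243082 ≈ 0.545

Now condition on the additional information:
Sum P(warning light|·) weighted by the priors over both values of overheating coolant loop:
  P(warning light | low oil pressure) = 0.38*0.813 + 0.77*0.187
        = 0.308940 + 0.143990 = 0.452930
Configurations with overheating coolant loop contribute 0.143990, so
  P(overheating coolant loop | warning light, low oil pressure) = 0.143990 / 0.452930 ≈ 0.318
— low oil pressure explains away the evidence for overheating coolant loop.

P(overheating coolant loop | warning light) ≈ 0.545; P(overheating coolant loop | warning light, low oil pressure) ≈ 0.318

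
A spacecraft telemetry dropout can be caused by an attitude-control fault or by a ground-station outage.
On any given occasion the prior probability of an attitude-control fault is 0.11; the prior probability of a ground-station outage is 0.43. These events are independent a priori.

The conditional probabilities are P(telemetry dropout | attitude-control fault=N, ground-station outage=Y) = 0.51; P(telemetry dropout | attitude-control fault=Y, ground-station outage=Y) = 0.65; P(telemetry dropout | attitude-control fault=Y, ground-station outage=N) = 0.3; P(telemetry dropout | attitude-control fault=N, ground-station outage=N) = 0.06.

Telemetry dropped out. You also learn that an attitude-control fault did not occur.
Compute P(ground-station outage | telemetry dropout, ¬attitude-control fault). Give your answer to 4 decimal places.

P(telemetry dropout | ¬attitude-control fault) = 0.06×0.57 + 0.51×0.43 = 0.034200 + 0.219300 = 0.253500
Restricting to configurations with ground-station outage present: 0.51×0.43 = 0.219300.
So P(ground-station outage | telemetry dropout, ¬attitude-control fault) = 0.219300/0.253500 ≈ 0.8651.

P(ground-station outage | telemetry dropout, ¬attitude-control fault) ≈ 0.8651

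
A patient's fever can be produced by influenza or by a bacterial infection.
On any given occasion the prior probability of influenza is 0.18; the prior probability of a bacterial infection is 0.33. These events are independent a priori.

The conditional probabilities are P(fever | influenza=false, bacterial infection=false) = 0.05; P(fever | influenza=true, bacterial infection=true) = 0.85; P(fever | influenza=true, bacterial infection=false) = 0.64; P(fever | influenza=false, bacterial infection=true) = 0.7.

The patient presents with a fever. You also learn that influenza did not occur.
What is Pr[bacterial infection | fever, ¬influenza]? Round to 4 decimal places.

Sum P(fever|·) weighted by the priors over both values of bacterial infection:
  P(fever | ¬influenza) = 0.05·0.67 + 0.7·0.33
        = 0.033500 + 0.231000 = 0.264500
Configurations with bacterial infection contribute 0.231000, so
  P(bacterial infection | fever, ¬influenza) = 0.231000 / 0.264500 ≈ 0.8733

Pr[bacterial infection | fever, ¬influenza] ≈ 0.8733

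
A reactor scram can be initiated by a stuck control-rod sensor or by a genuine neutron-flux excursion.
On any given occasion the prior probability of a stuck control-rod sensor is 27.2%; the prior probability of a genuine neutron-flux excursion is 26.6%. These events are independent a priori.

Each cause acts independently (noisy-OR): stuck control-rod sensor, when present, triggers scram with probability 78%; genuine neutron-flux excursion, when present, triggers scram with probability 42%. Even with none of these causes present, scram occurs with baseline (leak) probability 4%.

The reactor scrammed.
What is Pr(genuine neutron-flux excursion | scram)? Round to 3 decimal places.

Under noisy-OR, P(scram | causes) = 1 − (1−0.04)·∏(1−qᵢ) over the active causes.
Weight on genuine neutron-flux excursion=true, given the evidence: 0.085825 + 0.063489 = 0.149314
The normalizing constant is 0.04·0.728·0.734 + 0.4432·0.728·0.266 + 0.7888·0.272·0.734 + 0.877504·0.272·0.266 = 0.328170
Posterior = 0.149314 / 0.328170 ≈ 0.455

Pr(genuine neutron-flux excursion | scram) ≈ 0.455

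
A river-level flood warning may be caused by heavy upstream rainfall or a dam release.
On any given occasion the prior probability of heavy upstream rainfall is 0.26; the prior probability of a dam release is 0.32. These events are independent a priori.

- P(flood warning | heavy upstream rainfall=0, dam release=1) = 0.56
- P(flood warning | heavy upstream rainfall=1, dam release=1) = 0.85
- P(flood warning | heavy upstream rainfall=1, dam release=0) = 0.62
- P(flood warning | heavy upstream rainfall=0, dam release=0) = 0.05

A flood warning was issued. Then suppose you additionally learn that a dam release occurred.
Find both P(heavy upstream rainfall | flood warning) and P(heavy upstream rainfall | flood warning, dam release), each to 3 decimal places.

P(heavy upstream rainfall | flood warning) ≈ 0.533; P(heavy upstream rainfall | flood warning, dam release) ≈ 0.348

P(flood warning) = 0.05·0.74·0.68 + 0.56·0.74·0.32 + 0.62·0.26·0.68 + 0.85·0.26·0.32 = 0.025160 + 0.132608 + 0.109616 + 0.070720 = 0.338104
Of this, 0.180336 comes from 0.109616 + 0.070720 (the heavy upstream rainfall=true cases).
Hence the posterior is 0.180336/0.338104 ≈ 0.533.

Now also conditioning on dam release=true:
For the numerator, keep only heavy upstream rainfall=true terms: 0.85*0.26 = 0.221000
The normalizing constant is 0.56*0.74 + 0.85*0.26 = 0.635400
P(heavy upstream rainfall | flood warning, dam release) = 0.221000/0.635400 ≈ 0.348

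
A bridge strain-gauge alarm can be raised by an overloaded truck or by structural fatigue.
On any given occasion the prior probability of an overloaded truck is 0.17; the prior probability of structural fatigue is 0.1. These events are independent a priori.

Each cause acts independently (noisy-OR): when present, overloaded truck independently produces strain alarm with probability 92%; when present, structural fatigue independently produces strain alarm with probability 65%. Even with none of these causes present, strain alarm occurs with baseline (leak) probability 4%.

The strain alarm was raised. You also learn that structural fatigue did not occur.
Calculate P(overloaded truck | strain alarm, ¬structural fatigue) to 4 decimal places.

Under noisy-OR, P(strain alarm | causes) = 1 − (1−0.04)·∏(1−qᵢ) over the active causes.
For the numerator, keep only overloaded truck=true terms: 0.9232×0.17 = 0.156944
Normalizer over all consistent configurations: 0.04×0.83 + 0.9232×0.17 = 0.190144
P(overloaded truck | strain alarm, ¬structural fatigue) = 0.156944/0.190144 ≈ 0.8254

P(overloaded truck | strain alarm, ¬structural fatigue) ≈ 0.8254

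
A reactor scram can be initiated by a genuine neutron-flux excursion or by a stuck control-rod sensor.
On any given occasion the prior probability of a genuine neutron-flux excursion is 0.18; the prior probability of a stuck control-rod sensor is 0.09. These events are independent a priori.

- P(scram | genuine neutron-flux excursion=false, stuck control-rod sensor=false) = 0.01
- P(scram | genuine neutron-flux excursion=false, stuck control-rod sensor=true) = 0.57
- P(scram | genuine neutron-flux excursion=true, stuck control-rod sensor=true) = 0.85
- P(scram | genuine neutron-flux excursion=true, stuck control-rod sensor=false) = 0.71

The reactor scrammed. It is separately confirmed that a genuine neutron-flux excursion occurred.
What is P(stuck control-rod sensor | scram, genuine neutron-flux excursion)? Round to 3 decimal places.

Weight on stuck control-rod sensor=true, given the evidence: 0.85·0.09 = 0.076500
Denominator P(scram | genuine neutron-flux excursion): 0.71·0.91 + 0.85·0.09 = 0.722600
P(stuck control-rod sensor | scram, genuine neutron-flux excursion) = 0.076500/0.722600 ≈ 0.106

P(stuck control-rod sensor | scram, genuine neutron-flux excursion) ≈ 0.106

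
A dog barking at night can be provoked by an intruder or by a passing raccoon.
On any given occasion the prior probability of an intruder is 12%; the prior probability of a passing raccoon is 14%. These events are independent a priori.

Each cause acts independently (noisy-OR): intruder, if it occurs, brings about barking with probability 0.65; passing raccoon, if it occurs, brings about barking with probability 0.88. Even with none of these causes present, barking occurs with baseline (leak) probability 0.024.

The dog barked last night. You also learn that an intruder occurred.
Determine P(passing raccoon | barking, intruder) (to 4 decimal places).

Under noisy-OR, P(barking | causes) = 1 − (1−0.024)·∏(1−qᵢ) over the active causes.
Weight on passing raccoon=true, given the evidence: 0.959008·0.14 = 0.134261
The normalizing constant is 0.6584·0.86 + 0.959008·0.14 = 0.700485
P(passing raccoon | barking, intruder) = 0.134261/0.700485 ≈ 0.1917

P(passing raccoon | barking, intruder) ≈ 0.1917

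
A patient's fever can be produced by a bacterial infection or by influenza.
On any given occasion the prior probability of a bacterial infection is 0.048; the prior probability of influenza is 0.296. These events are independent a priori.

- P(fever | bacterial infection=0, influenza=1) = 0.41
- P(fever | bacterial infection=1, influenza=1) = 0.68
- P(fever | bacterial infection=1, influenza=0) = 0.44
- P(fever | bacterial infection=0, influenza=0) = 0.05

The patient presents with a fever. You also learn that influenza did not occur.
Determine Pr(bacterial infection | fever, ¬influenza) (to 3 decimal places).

P(fever | ¬influenza) = 0.05·0.952 + 0.44·0.048 = 0.047600 + 0.021120 = 0.068720
Restricting to configurations with bacterial infection present: 0.44·0.048 = 0.021120.
P(bacterial infection | fever, ¬influenza) = 0.021120 / 0.068720 ≈ 0.307

Pr(bacterial infection | fever, ¬influenza) ≈ 0.307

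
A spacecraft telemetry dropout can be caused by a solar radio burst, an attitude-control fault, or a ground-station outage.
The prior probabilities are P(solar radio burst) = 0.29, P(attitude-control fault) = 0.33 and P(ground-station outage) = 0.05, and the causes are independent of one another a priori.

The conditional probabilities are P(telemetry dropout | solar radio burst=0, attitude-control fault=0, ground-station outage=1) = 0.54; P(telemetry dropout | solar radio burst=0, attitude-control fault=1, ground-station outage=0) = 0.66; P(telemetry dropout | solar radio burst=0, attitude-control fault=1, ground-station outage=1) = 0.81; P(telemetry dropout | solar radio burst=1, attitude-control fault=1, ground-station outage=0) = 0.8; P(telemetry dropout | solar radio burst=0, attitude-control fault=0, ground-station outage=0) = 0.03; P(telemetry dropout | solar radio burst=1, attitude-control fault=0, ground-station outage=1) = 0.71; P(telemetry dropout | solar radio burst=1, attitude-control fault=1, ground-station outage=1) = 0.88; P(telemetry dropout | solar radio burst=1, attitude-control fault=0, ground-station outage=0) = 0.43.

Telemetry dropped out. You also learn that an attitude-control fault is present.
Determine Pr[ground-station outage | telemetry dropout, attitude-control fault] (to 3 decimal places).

Pr[ground-station outage | telemetry dropout, attitude-control fault] ≈ 0.059

For the numerator, keep only ground-station outage=true terms: 0.028755 + 0.012760 = 0.041515
Normalizer over all consistent configurations: 0.66×0.71×0.95 + 0.81×0.71×0.05 + 0.8×0.29×0.95 + 0.88×0.29×0.05 = 0.707085
P(ground-station outage | telemetry dropout, attitude-control fault) = 0.041515/0.707085 ≈ 0.059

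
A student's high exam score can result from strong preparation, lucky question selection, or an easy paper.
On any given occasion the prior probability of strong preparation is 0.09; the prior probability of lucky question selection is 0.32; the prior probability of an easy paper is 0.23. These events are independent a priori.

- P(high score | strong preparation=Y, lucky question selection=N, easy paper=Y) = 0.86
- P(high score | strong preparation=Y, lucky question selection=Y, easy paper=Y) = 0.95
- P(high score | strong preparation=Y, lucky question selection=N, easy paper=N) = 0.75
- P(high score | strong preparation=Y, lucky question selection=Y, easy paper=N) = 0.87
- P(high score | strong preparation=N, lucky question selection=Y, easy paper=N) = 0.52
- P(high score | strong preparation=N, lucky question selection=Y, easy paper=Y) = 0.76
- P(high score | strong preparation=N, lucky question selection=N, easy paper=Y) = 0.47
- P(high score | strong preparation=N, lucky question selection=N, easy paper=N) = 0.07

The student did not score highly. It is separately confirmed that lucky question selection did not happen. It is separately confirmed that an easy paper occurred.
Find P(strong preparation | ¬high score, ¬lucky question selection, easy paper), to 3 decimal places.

For the numerator, keep only strong preparation=true terms: 0.14*0.09 = 0.012600
Denominator P(¬high score | ¬lucky question selection, easy paper): 0.53*0.91 + 0.14*0.09 = 0.494900
P(strong preparation | ¬high score, ¬lucky question selection, easy paper) = 0.012600/0.494900 ≈ 0.025

P(strong preparation | ¬high score, ¬lucky question selection, easy paper) ≈ 0.025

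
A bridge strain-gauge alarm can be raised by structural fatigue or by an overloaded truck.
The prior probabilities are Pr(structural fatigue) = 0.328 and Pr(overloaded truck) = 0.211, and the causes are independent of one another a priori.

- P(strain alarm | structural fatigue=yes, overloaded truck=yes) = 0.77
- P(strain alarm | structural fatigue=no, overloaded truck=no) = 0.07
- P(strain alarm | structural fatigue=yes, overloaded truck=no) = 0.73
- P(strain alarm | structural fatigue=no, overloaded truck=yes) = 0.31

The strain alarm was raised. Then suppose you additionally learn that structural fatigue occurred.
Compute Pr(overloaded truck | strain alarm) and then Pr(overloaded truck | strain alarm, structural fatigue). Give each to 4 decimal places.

By total probability over the 4 (structural fatigue, overloaded truck) configurations:
  P(strain alarm) = 0.07×0.672×0.789 + 0.31×0.672×0.211 + 0.73×0.328×0.789 + 0.77×0.328×0.211
        = 0.037115 + 0.043956 + 0.188918 + 0.053290 = 0.323279
Keeping only the overloaded truck-present terms gives 0.097246, so
  P(overloaded truck | strain alarm) = 0.097246 / 0.323279 ≈ 0.3008

Now also conditioning on structural fatigue=true:
P(strain alarm | structural fatigue) = 0.73×0.789 + 0.77×0.211 = 0.575970 + 0.162470 = 0.738440
Restricting to configurations with overloaded truck present: 0.77×0.211 = 0.162470.
P(overloaded truck | strain alarm, structural fatigue) = 0.162470 / 0.738440 ≈ 0.2200

Pr(overloaded truck | strain alarm) ≈ 0.3008; Pr(overloaded truck | strain alarm, structural fatigue) ≈ 0.2200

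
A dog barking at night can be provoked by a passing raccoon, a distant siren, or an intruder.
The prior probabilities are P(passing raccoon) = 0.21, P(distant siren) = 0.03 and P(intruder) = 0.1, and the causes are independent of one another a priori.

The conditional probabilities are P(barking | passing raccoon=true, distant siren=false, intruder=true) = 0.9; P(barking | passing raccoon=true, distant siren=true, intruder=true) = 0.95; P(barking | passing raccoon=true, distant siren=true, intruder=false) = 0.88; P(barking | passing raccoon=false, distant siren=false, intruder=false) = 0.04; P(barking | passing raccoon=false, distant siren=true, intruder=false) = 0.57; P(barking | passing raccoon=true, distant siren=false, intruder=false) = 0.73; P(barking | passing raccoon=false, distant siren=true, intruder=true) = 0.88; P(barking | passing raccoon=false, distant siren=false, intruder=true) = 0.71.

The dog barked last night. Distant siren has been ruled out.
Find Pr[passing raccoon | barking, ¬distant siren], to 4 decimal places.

Pr[passing raccoon | barking, ¬distant siren] ≈ 0.6498

Enumerate the 4 (passing raccoon, intruder) configurations and weight by the priors:
  P(barking | ¬distant siren) = 0.04×0.79×0.9 + 0.71×0.79×0.1 + 0.73×0.21×0.9 + 0.9×0.21×0.1
        = 0.028440 + 0.056090 + 0.137970 + 0.018900 = 0.241400
Configurations with passing raccoon contribute 0.156870, so
  P(passing raccoon | barking, ¬distant siren) = 0.156870 / 0.241400 ≈ 0.6498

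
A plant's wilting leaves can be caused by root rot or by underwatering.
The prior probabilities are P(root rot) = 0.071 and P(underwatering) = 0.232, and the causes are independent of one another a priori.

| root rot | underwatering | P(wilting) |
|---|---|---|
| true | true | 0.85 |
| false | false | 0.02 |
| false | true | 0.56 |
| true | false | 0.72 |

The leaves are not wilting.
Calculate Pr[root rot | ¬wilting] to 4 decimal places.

Pr[root rot | ¬wilting] ≈ 0.0219

By total probability over the 4 (root rot, underwatering) configurations:
  P(¬wilting) = 0.98·0.929·0.768 + 0.44·0.929·0.232 + 0.28·0.071·0.768 + 0.15·0.071·0.232
        = 0.699203 + 0.094832 + 0.015268 + 0.002471 = 0.811774
Keeping only the root rot-present terms gives 0.017739, so
  P(root rot | ¬wilting) = 0.017739 / 0.811774 ≈ 0.0219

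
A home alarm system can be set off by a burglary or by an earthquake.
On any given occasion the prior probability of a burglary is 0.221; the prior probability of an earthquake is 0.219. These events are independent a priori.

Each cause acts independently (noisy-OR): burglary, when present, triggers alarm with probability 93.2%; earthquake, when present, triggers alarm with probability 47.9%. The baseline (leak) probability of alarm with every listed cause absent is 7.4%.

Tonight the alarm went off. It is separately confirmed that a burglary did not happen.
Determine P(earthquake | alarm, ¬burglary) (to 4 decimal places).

P(earthquake | alarm, ¬burglary) ≈ 0.6623

Under noisy-OR, P(alarm | causes) = 1 − (1−0.074)·∏(1−qᵢ) over the active causes.
P(alarm | ¬burglary) = 0.074*0.781 + 0.517554*0.219 = 0.057794 + 0.113344 = 0.171138
Of this, 0.113344 comes from 0.517554*0.219 (the earthquake=true cases).
So P(earthquake | alarm, ¬burglary) = 0.113344/0.171138 ≈ 0.6623.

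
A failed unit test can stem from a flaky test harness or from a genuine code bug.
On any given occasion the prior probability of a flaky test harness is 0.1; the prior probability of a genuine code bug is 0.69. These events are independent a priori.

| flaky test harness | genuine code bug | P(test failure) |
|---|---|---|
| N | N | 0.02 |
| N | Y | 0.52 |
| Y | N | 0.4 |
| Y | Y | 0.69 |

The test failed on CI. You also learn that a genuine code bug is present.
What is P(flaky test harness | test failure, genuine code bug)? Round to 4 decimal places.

P(flaky test harness | test failure, genuine code bug) ≈ 0.1285

Weight on flaky test harness=true, given the evidence: 0.69·0.1 = 0.069000
Denominator P(test failure | genuine code bug): 0.52·0.9 + 0.69·0.1 = 0.537000
Posterior = 0.069000 / 0.537000 ≈ 0.1285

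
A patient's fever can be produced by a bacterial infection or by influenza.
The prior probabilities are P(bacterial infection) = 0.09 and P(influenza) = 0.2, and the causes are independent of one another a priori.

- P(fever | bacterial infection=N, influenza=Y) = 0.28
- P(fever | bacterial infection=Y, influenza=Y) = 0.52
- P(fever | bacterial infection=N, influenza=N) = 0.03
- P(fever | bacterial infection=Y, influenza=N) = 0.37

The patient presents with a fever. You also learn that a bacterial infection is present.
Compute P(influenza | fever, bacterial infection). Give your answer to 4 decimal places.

Sum P(fever|·) weighted by the priors over both values of influenza:
  P(fever | bacterial infection) = 0.37×0.8 + 0.52×0.2
        = 0.296000 + 0.104000 = 0.400000
Configurations with influenza contribute 0.104000, so
  P(influenza | fever, bacterial infection) = 0.104000 / 0.400000 ≈ 0.2600

P(influenza | fever, bacterial infection) ≈ 0.2600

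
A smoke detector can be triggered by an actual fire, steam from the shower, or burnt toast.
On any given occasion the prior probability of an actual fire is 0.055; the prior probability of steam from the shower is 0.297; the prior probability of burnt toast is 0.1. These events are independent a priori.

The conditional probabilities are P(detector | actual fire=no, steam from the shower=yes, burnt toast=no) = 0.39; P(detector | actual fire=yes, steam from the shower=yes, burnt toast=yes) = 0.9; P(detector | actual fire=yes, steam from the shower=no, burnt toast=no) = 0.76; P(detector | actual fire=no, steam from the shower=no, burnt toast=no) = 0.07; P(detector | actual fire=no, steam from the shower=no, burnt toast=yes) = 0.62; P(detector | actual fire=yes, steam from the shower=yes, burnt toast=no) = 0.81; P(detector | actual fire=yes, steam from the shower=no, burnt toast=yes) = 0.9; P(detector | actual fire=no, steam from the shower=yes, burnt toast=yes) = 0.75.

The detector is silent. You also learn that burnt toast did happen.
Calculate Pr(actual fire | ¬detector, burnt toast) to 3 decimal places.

Pr(actual fire | ¬detector, burnt toast) ≈ 0.017

Enumerate the 4 (actual fire, steam from the shower) configurations and weight by the priors:
  P(¬detector | burnt toast) = 0.38·0.945·0.703 + 0.25·0.945·0.297 + 0.1·0.055·0.703 + 0.1·0.055·0.297
        = 0.252447 + 0.070166 + 0.003867 + 0.001634 = 0.328114
The terms with actual fire present sum to 0.005501, so
  P(actual fire | ¬detector, burnt toast) = 0.005501 / 0.328114 ≈ 0.017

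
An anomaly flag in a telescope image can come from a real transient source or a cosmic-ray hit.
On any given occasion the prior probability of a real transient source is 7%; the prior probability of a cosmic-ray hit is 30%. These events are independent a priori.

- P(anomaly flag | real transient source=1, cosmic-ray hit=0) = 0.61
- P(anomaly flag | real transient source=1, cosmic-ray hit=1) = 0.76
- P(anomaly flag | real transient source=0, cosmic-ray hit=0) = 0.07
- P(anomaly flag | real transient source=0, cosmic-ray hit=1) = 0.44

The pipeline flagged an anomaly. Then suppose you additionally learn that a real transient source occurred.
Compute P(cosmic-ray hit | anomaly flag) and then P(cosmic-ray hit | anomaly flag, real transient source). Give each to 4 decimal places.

Numerator (weight on configurations with cosmic-ray hit): 0.122760 + 0.015960 = 0.138720
Denominator P(anomaly flag): 0.07*0.93*0.7 + 0.44*0.93*0.3 + 0.61*0.07*0.7 + 0.76*0.07*0.3 = 0.214180
P(cosmic-ray hit | anomaly flag) = 0.138720/0.214180 ≈ 0.6477

Now condition on the additional information:
P(anomaly flag | real transient source) = 0.61*0.7 + 0.76*0.3 = 0.427000 + 0.228000 = 0.655000
Restricting to configurations with cosmic-ray hit present: 0.76*0.3 = 0.228000.
P(cosmic-ray hit | anomaly flag, real transient source) = 0.228000 / 0.655000 ≈ 0.3481

P(cosmic-ray hit | anomaly flag) ≈ 0.6477; P(cosmic-ray hit | anomaly flag, real transient source) ≈ 0.3481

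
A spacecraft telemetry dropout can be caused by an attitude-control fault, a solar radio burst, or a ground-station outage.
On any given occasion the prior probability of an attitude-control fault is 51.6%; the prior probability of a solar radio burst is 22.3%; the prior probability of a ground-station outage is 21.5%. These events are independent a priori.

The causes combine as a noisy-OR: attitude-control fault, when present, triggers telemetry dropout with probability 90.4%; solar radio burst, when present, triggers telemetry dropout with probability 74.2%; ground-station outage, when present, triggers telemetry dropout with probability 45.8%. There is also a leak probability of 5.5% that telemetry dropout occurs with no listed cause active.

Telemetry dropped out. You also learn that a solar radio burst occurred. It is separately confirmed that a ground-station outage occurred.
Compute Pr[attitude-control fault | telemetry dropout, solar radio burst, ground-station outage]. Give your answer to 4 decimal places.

Under noisy-OR, P(telemetry dropout | causes) = 1 − (1−0.055)·∏(1−qᵢ) over the active causes.
For the numerator, keep only attitude-control fault=true terms: 0.987314×0.516 = 0.509454
Normalizer over all consistent configurations: 0.867855×0.484 + 0.987314×0.516 = 0.929496
P(attitude-control fault | telemetry dropout, solar radio burst, ground-station outage) = 0.509454/0.929496 ≈ 0.5481

Pr[attitude-control fault | telemetry dropout, solar radio burst, ground-station outage] ≈ 0.5481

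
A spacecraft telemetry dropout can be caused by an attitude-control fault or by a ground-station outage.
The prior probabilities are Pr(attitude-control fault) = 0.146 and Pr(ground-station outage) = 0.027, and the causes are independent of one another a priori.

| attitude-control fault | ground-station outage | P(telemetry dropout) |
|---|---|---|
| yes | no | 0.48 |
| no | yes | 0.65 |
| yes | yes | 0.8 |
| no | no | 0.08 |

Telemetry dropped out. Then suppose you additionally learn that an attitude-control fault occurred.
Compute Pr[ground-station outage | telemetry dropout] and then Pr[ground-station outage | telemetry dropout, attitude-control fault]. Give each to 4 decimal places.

Pr[ground-station outage | telemetry dropout] ≈ 0.1187; Pr[ground-station outage | telemetry dropout, attitude-control fault] ≈ 0.0442

Enumerate the 4 (attitude-control fault, ground-station outage) configurations and weight by the priors:
  P(telemetry dropout) = 0.08*0.854*0.973 + 0.65*0.854*0.027 + 0.48*0.146*0.973 + 0.8*0.146*0.027
        = 0.066475 + 0.014988 + 0.068188 + 0.003154 = 0.152805
Configurations with ground-station outage contribute 0.018142, so
  P(ground-station outage | telemetry dropout) = 0.018142 / 0.152805 ≈ 0.1187

Now condition on the additional information:
Enumerate both values of ground-station outage and weight by the priors:
  P(telemetry dropout | attitude-control fault) = 0.48·0.973 + 0.8·0.027
        = 0.467040 + 0.021600 = 0.488640
The terms with ground-station outage present sum to 0.021600, so
  P(ground-station outage | telemetry dropout, attitude-control fault) = 0.021600 / 0.488640 ≈ 0.0442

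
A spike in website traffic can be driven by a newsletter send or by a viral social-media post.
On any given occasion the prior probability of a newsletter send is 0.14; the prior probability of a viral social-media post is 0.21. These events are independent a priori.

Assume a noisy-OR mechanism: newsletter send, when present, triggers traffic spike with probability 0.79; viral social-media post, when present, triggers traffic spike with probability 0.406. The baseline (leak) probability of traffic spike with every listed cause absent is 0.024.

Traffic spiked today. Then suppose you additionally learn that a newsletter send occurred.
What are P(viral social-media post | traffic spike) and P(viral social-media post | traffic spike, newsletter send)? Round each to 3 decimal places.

P(viral social-media post | traffic spike) ≈ 0.494; P(viral social-media post | traffic spike, newsletter send) ≈ 0.227

Under noisy-OR, P(traffic spike | causes) = 1 − (1−0.024)·∏(1−qᵢ) over the active causes.
By total probability over the 4 (newsletter send, viral social-media post) configurations:
  P(traffic spike) = 0.024·0.86·0.79 + 0.420256·0.86·0.21 + 0.79504·0.14·0.79 + 0.878254·0.14·0.21
        = 0.016306 + 0.075898 + 0.087931 + 0.025821 = 0.205956
The terms with viral social-media post present sum to 0.101719, so
  P(viral social-media post | traffic spike) = 0.101719 / 0.205956 ≈ 0.494

Now also conditioning on newsletter send=true:
Enumerate both values of viral social-media post and weight by the priors:
  P(traffic spike | newsletter send) = 0.79504*0.79 + 0.878254*0.21
        = 0.628082 + 0.184433 = 0.812515
The terms with viral social-media post present sum to 0.184433, so
  P(viral social-media post | traffic spike, newsletter send) = 0.184433 / 0.812515 ≈ 0.227
— newsletter send explains away the evidence for viral social-media post.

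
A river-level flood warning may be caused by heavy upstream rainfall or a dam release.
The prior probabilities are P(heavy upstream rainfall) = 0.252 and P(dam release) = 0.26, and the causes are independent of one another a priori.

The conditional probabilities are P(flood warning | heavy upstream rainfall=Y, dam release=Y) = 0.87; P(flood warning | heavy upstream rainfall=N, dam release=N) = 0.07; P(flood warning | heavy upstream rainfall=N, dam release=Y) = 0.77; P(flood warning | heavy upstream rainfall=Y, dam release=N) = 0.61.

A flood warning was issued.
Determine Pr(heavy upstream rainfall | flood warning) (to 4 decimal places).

Pr(heavy upstream rainfall | flood warning) ≈ 0.4753

Enumerate the 4 (heavy upstream rainfall, dam release) configurations and weight by the priors:
  P(flood warning) = 0.07*0.748*0.74 + 0.77*0.748*0.26 + 0.61*0.252*0.74 + 0.87*0.252*0.26
        = 0.038746 + 0.149750 + 0.113753 + 0.057002 = 0.359251
Keeping only the heavy upstream rainfall-present terms gives 0.170755, so
  P(heavy upstream rainfall | flood warning) = 0.170755 / 0.359251 ≈ 0.4753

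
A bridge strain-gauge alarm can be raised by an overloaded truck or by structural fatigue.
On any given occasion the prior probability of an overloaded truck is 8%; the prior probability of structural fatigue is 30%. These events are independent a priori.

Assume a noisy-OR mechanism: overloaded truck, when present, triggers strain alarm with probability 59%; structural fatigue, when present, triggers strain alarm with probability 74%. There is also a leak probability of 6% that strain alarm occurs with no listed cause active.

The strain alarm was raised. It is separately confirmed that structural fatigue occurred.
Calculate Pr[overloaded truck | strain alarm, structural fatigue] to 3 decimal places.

Under noisy-OR, P(strain alarm | causes) = 1 − (1−0.06)·∏(1−qᵢ) over the active causes.
Sum P(strain alarm|·) weighted by the priors over both values of overloaded truck:
  P(strain alarm | structural fatigue) = 0.7556·0.92 + 0.899796·0.08
        = 0.695152 + 0.071984 = 0.767136
Keeping only the overloaded truck-present terms gives 0.071984, so
  P(overloaded truck | strain alarm, structural fatigue) = 0.071984 / 0.767136 ≈ 0.094

Pr[overloaded truck | strain alarm, structural fatigue] ≈ 0.094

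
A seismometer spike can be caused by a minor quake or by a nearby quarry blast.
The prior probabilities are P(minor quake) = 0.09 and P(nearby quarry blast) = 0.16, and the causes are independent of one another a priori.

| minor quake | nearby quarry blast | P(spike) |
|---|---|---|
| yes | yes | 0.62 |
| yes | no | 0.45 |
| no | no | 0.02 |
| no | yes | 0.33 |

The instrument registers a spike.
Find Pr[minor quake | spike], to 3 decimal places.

Pr[minor quake | spike] ≈ 0.404

P(spike) = 0.02*0.91*0.84 + 0.33*0.91*0.16 + 0.45*0.09*0.84 + 0.62*0.09*0.16 = 0.015288 + 0.048048 + 0.034020 + 0.008928 = 0.106284
Of this, 0.042948 comes from 0.034020 + 0.008928 (the minor quake=true cases).
P(minor quake | spike) = 0.042948 / 0.106284 ≈ 0.404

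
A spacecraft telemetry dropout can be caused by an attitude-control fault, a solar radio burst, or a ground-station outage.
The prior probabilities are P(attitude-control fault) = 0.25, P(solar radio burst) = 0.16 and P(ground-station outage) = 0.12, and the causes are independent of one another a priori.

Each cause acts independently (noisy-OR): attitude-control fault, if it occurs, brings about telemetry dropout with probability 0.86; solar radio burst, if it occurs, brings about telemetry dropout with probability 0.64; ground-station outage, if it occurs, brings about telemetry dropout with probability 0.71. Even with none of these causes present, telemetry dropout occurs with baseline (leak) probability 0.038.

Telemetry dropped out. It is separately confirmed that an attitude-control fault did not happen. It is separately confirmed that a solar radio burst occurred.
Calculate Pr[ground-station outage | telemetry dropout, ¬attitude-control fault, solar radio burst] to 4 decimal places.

Pr[ground-station outage | telemetry dropout, ¬attitude-control fault, solar radio burst] ≈ 0.1580

Under noisy-OR, P(telemetry dropout | causes) = 1 − (1−0.038)·∏(1−qᵢ) over the active causes.
P(telemetry dropout | ¬attitude-control fault, solar radio burst) = 0.65368·0.88 + 0.899567·0.12 = 0.575238 + 0.107948 = 0.683186
Of this, 0.107948 comes from 0.899567·0.12 (the ground-station outage=true cases).
So P(ground-station outage | telemetry dropout, ¬attitude-control fault, solar radio burst) = 0.107948/0.683186 ≈ 0.1580.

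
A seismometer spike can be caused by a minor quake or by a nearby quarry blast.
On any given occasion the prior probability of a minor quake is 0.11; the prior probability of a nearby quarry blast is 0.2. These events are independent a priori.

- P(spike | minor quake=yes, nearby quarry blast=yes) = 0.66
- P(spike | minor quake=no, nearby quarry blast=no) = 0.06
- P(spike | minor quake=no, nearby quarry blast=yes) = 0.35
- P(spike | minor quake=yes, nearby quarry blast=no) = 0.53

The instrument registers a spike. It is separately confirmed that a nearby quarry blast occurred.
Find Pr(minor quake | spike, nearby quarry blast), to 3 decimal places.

Enumerate both values of minor quake and weight by the priors:
  P(spike | nearby quarry blast) = 0.35·0.89 + 0.66·0.11
        = 0.311500 + 0.072600 = 0.384100
Keeping only the minor quake-present terms gives 0.072600, so
  P(minor quake | spike, nearby quarry blast) = 0.072600 / 0.384100 ≈ 0.189

Pr(minor quake | spike, nearby quarry blast) ≈ 0.189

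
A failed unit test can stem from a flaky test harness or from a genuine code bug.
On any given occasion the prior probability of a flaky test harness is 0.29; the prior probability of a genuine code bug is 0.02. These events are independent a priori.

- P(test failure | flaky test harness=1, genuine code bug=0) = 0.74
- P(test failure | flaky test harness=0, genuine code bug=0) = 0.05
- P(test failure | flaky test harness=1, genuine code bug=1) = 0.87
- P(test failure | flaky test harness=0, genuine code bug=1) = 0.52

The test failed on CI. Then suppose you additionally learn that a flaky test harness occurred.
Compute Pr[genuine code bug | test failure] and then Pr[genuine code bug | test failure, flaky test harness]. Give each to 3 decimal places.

Pr[genuine code bug | test failure] ≈ 0.048; Pr[genuine code bug | test failure, flaky test harness] ≈ 0.023

Enumerate the 4 (flaky test harness, genuine code bug) configurations and weight by the priors:
  P(test failure) = 0.05*0.71*0.98 + 0.52*0.71*0.02 + 0.74*0.29*0.98 + 0.87*0.29*0.02
        = 0.034790 + 0.007384 + 0.210308 + 0.005046 = 0.257528
Configurations with genuine code bug contribute 0.012430, so
  P(genuine code bug | test failure) = 0.012430 / 0.257528 ≈ 0.048

With the extra evidence:
P(test failure | flaky test harness) = 0.74·0.98 + 0.87·0.02 = 0.725200 + 0.017400 = 0.742600
Restricting to configurations with genuine code bug present: 0.87·0.02 = 0.017400.
P(genuine code bug | test failure, flaky test harness) = 0.017400 / 0.742600 ≈ 0.023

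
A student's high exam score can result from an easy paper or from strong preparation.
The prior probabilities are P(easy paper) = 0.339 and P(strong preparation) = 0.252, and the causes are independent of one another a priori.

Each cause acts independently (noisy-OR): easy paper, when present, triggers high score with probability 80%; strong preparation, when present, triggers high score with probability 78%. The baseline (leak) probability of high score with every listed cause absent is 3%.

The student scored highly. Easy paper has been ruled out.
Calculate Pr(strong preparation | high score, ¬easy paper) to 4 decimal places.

Under noisy-OR, P(high score | causes) = 1 − (1−0.03)·∏(1−qᵢ) over the active causes.
For the numerator, keep only strong preparation=true terms: 0.7866·0.252 = 0.198223
Normalizer over all consistent configurations: 0.03·0.748 + 0.7866·0.252 = 0.220663
P(strong preparation | high score, ¬easy paper) = 0.198223/0.220663 ≈ 0.8983

Pr(strong preparation | high score, ¬easy paper) ≈ 0.8983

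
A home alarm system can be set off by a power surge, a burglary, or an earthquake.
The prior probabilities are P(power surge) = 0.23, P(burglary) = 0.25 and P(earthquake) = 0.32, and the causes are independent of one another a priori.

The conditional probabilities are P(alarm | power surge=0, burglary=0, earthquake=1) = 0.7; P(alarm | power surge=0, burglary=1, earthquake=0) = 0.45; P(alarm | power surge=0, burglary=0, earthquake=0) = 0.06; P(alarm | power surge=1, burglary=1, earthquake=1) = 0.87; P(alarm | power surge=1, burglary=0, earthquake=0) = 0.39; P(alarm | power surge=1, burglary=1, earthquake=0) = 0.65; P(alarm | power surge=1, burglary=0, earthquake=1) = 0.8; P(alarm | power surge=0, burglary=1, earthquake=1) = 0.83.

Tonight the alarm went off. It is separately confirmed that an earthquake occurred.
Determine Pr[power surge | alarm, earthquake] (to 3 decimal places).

Pr[power surge | alarm, earthquake] ≈ 0.250

For the numerator, keep only power surge=true terms: 0.138000 + 0.050025 = 0.188025
Denominator P(alarm | earthquake): 0.7·0.77·0.75 + 0.83·0.77·0.25 + 0.8·0.23·0.75 + 0.87·0.23·0.25 = 0.752050
Posterior = 0.188025 / 0.752050 ≈ 0.250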